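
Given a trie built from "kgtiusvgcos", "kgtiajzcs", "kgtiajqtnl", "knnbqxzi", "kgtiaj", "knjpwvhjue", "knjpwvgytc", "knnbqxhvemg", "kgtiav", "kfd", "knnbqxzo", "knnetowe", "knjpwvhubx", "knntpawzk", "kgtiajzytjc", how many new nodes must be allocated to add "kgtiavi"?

Walking "kgtiavi" from the root, the first 6 characters ("kgtiav") follow existing edges; "i" is the first miss.
So 7 − 6 = 1 new nodes.

1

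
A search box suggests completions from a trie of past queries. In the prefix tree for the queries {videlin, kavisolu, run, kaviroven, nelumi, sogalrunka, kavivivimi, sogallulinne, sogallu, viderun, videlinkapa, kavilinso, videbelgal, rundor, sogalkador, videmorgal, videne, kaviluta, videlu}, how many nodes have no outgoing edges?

16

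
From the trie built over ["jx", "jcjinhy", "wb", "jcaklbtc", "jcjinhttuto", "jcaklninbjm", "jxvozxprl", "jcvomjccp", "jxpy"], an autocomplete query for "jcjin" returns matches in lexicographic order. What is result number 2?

jcjinhy

Words with prefix "jcjin", in lexicographic order: "jcjinhttuto", "jcjinhy"
The 2nd is jcjinhy.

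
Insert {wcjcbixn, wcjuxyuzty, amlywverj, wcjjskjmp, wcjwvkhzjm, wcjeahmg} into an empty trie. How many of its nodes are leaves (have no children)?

6

Leaves are exactly the stored words that no other stored word extends.
Those words: "amlywverj", "wcjcbixn", "wcjeahmg", "wcjjskjmp", "wcjuxyuzty", "wcjwvkhzjm"
Leaf count: 6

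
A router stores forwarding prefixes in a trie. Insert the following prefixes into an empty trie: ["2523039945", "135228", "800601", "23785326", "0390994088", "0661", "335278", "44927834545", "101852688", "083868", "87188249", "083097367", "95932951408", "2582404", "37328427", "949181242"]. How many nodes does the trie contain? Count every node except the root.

Count nodes per top-level branch (shared prefixes stored once):
  '0'-branch (0390994088, 0661, 083097367, 083868): 24 nodes
  '1'-branch (101852688, 135228): 14 nodes
  '2'-branch (23785326, 2523039945, 2582404): 22 nodes
  '3'-branch (335278, 37328427): 13 nodes
  '4'-branch (44927834545): 11 nodes
  '8'-branch (800601, 87188249): 13 nodes
  '9'-branch (949181242, 95932951408): 19 nodes
Sum: 116

116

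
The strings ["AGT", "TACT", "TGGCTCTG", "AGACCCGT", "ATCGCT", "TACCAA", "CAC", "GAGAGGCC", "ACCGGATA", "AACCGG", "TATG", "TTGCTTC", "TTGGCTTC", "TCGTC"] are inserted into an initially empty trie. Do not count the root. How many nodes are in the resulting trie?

68

For each word, the new-node count is its length minus the longest prefix already in the trie:
  "AGT" → 3 new (A, G, T)
  "TACT" → 4 new (T, A, C, T)
  "TGGCTCTG" → prefix "T" already present; 7 new (G, G, C, T, C, T, G)
  "AGACCCGT" → prefix "AG" already present; 6 new (A, C, C, C, G, T)
  "ATCGCT" → prefix "A" already present; 5 new (T, C, G, C, T)
  "TACCAA" → prefix "TAC" already present; 3 new (C, A, A)
  "CAC" → 3 new (C, A, C)
  "GAGAGGCC" → 8 new (G, A, G, A, G, G, C, C)
  "ACCGGATA" → prefix "A" already present; 7 new (C, C, G, G, A, T, A)
  "AACCGG" → prefix "A" already present; 5 new (A, C, C, G, G)
  "TATG" → prefix "TA" already present; 2 new (T, G)
  "TTGCTTC" → prefix "T" already present; 6 new (T, G, C, T, T, C)
  "TTGGCTTC" → prefix "TTG" already present; 5 new (G, C, T, T, C)
  "TCGTC" → prefix "T" already present; 4 new (C, G, T, C)
Total nodes = 3 + 4 + 7 + 6 + 5 + 3 + 3 + 8 + 7 + 5 + 2 + 6 + 5 + 4 = 68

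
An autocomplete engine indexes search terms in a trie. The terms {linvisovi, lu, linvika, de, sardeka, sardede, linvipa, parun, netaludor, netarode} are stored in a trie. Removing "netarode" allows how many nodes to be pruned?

4

Walk "netarode" from the leaf back toward the root, removing each node that no remaining word uses.
The suffix "rode" (4 nodes) is used only by "netarode"; the node for "neta" still has the child "l", so pruning stops there.
Nodes removed: 4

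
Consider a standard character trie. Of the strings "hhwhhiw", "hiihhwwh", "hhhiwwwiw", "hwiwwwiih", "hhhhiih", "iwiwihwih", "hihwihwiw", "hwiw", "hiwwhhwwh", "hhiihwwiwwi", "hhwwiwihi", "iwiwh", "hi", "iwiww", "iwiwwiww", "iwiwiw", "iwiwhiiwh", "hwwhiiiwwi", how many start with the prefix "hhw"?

2

Walk to "hhw"; the words in its subtree are exactly those with that prefix.
Words under "hhw": hhwhhiw, hhwwiwihi
Count: 2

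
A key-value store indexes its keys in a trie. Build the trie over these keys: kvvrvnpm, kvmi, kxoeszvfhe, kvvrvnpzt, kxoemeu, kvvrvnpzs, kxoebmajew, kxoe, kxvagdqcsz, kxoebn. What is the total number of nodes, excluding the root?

40

Count nodes per top-level branch (shared prefixes stored once):
  'k'-branch (kvmi, kvvrvnpm, kvvrvnpzs, kvvrvnpzt, kxoe, kxoebmajew, kxoebn, kxoemeu, kxoeszvfhe, kxvagdqcsz): 40 nodes
Sum: 40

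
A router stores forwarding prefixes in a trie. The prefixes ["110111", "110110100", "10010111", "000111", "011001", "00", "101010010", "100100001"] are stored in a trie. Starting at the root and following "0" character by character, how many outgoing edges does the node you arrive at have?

2

Walk "0" from the root, arriving at one node.
Distinct next characters after "0": 0, 1.
That node has 2 child edges.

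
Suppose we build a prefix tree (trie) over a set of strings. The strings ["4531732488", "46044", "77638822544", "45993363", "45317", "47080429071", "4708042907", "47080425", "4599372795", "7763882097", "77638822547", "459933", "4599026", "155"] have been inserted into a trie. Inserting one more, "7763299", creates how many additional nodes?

3

"7763" is already a path in the trie; the remaining "299" must be added.
So 7 − 4 = 3 new nodes.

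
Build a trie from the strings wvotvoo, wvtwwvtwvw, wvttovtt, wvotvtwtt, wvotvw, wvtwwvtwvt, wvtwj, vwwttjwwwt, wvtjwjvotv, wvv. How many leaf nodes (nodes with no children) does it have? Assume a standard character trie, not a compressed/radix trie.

A leaf is a node with no children — equivalently, the end of a word that is not a proper prefix of any other stored word.
Those words: "vwwttjwwwt", "wvotvoo", "wvotvtwtt", "wvotvw", "wvtjwjvotv", "wvttovtt", "wvtwj", "wvtwwvtwvt", "wvtwwvtwvw", "wvv"
Leaf count: 10

10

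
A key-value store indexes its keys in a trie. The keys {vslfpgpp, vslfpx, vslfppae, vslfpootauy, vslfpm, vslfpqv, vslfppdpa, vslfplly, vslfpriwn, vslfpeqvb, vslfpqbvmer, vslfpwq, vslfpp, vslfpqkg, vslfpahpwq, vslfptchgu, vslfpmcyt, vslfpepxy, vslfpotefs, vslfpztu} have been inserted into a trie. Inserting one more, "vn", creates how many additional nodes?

The longest prefix of "vn" already in the trie is "v" (length 1).
New nodes needed: |"vn"| − 1 = 2 − 1 = 1.

1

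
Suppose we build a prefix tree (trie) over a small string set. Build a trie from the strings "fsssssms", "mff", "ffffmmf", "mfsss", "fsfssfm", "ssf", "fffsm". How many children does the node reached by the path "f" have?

Follow the path "f" to its node, then look at its outgoing edges.
Distinct next characters after "f": f, s.
That node has 2 child edges.

2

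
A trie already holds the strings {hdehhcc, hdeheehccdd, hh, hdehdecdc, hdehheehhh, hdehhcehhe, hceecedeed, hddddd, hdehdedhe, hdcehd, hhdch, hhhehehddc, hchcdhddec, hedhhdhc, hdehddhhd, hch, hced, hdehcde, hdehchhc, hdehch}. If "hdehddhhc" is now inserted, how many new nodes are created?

The longest prefix of "hdehddhhc" already in the trie is "hdehddhh" (length 8).
Each of the 1 remaining characters creates one node.

1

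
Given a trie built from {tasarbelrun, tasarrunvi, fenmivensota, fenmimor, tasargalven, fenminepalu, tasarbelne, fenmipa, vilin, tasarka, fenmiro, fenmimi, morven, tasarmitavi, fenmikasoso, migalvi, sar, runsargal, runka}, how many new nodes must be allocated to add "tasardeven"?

Walking "tasardeven" from the root, the first 5 characters ("tasar") follow existing edges; "d" is the first miss.
New nodes needed: |"tasardeven"| − 5 = 10 − 5 = 5.

5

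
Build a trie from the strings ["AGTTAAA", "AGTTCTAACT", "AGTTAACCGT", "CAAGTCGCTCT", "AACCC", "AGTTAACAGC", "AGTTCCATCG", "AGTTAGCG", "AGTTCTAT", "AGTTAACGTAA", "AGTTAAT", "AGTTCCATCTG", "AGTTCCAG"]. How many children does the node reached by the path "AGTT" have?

The children of the "AGTT" node are the distinct next characters among strings starting with "AGTT".
Characters that immediately follow "AGTT" among the stored strings: {A, C}.
That node has 2 child edges.

2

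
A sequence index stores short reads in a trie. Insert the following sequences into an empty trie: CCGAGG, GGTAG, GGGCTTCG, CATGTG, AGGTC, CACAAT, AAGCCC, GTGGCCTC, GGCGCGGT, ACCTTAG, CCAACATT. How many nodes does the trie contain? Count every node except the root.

Count nodes per top-level branch (shared prefixes stored once):
  'A'-branch (AAGCCC, ACCTTAG, AGGTC): 16 nodes
  'C'-branch (CACAAT, CATGTG, CCAACATT, CCGAGG): 21 nodes
  'G'-branch (GGCGCGGT, GGGCTTCG, GGTAG, GTGGCCTC): 24 nodes
Sum: 61

61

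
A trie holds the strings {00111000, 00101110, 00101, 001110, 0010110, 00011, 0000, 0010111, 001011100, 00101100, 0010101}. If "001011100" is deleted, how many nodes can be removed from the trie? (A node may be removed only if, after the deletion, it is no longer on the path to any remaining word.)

1

Walk "001011100" from the leaf back toward the root, removing each node that no remaining word uses.
The suffix "0" (1 node) is used only by "001011100"; "00101110" is itself a stored word, so pruning stops there.
Nodes removed: 1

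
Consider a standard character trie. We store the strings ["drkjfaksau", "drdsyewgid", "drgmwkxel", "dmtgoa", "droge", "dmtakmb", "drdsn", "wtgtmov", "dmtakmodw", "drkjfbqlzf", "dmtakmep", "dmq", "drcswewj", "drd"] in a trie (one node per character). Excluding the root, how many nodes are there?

62

Insert word by word; a character creates a node only if that edge doesn't already exist:
  "drkjfaksau" → 10 new (d, r, k, j, f, a, k, s, a, u)
  "drdsyewgid" → prefix "dr" already present; 8 new (d, s, y, e, w, g, i, d)
  "drgmwkxel" → prefix "dr" already present; 7 new (g, m, w, k, x, e, l)
  "dmtgoa" → prefix "d" already present; 5 new (m, t, g, o, a)
  "droge" → prefix "dr" already present; 3 new (o, g, e)
  "dmtakmb" → prefix "dmt" already present; 4 new (a, k, m, b)
  "drdsn" → prefix "drds" already present; 1 new (n)
  "wtgtmov" → 7 new (w, t, g, t, m, o, v)
  "dmtakmodw" → prefix "dmtakm" already present; 3 new (o, d, w)
  "drkjfbqlzf" → prefix "drkjf" already present; 5 new (b, q, l, z, f)
  "dmtakmep" → prefix "dmtakm" already present; 2 new (e, p)
  "dmq" → prefix "dm" already present; 1 new (q)
  "drcswewj" → prefix "dr" already present; 6 new (c, s, w, e, w, j)
  "drd" → prefix "drd" already present; 0 new (none)
Total nodes = 10 + 8 + 7 + 5 + 3 + 4 + 1 + 7 + 3 + 5 + 2 + 1 + 6 + 0 = 62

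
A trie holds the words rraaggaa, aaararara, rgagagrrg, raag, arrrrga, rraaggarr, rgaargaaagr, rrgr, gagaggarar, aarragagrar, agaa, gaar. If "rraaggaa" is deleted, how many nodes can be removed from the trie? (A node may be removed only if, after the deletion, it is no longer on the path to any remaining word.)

1

A node on "rraaggaa"'s path can go only if nothing else ends at it or branches off below it.
The suffix "a" (1 node) is used only by "rraaggaa"; the node for "rraagga" still has the child "r", so pruning stops there.
Nodes removed: 1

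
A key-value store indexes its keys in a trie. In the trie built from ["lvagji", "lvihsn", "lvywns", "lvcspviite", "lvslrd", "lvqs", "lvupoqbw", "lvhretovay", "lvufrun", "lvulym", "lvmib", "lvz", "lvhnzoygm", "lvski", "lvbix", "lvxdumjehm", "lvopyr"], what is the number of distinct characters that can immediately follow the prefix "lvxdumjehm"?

0

The children of the "lvxdumjehm" node are the distinct next characters among strings starting with "lvxdumjehm".
No stored string extends past "lvxdumjehm".
That node has 0 child edges.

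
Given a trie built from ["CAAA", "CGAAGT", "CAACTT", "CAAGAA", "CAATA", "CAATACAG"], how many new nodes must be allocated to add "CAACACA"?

"CAAC" is already a path in the trie; the remaining "ACA" must be added.
Each of the 3 remaining characters creates one node.

3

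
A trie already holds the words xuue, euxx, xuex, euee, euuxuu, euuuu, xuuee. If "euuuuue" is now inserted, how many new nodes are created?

2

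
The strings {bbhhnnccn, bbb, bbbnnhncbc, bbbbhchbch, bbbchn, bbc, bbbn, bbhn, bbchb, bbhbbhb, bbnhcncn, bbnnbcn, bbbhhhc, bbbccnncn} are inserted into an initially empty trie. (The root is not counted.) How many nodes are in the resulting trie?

54

Insert word by word; a character creates a node only if that edge doesn't already exist:
  "bbhhnnccn" → 9 new (b, b, h, h, n, n, c, c, n)
  "bbb" → prefix "bb" already present; 1 new (b)
  "bbbnnhncbc" → prefix "bbb" already present; 7 new (n, n, h, n, c, b, c)
  "bbbbhchbch" → prefix "bbb" already present; 7 new (b, h, c, h, b, c, h)
  "bbbchn" → prefix "bbb" already present; 3 new (c, h, n)
  "bbc" → prefix "bb" already present; 1 new (c)
  "bbbn" → prefix "bbbn" already present; 0 new (none)
  "bbhn" → prefix "bbh" already present; 1 new (n)
  "bbchb" → prefix "bbc" already present; 2 new (h, b)
  "bbhbbhb" → prefix "bbh" already present; 4 new (b, b, h, b)
  "bbnhcncn" → prefix "bb" already present; 6 new (n, h, c, n, c, n)
  "bbnnbcn" → prefix "bbn" already present; 4 new (n, b, c, n)
  "bbbhhhc" → prefix "bbb" already present; 4 new (h, h, h, c)
  "bbbccnncn" → prefix "bbbc" already present; 5 new (c, n, n, c, n)
Total nodes = 9 + 1 + 7 + 7 + 3 + 1 + 0 + 1 + 2 + 4 + 6 + 4 + 4 + 5 = 54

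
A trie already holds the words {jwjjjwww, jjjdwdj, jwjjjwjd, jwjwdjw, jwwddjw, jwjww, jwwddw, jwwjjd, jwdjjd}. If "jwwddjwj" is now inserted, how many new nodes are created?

1

"jwwddjw" is already a path in the trie; the remaining "j" must be added.
New nodes needed: |"jwwddjwj"| − 7 = 8 − 7 = 1.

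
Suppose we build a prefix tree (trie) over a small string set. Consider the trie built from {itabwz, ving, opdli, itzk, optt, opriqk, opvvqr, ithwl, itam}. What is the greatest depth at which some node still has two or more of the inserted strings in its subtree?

3

Look for the deepest trie node that still has at least two words in its subtree.
"itabwz" and "itam" agree on "ita" (3 characters) before diverging; nothing deeper is shared.
Longest shared-prefix length: 3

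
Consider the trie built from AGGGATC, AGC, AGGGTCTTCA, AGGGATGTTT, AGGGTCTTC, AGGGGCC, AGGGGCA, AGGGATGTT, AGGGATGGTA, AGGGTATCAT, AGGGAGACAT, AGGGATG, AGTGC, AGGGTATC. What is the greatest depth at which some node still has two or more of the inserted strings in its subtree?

Look for the deepest trie node that still has at least two words in its subtree.
"AGGGATGTT" and "AGGGATGTTT" agree on "AGGGATGTT" (9 characters) before diverging; nothing deeper is shared.
Longest shared-prefix length: 9

9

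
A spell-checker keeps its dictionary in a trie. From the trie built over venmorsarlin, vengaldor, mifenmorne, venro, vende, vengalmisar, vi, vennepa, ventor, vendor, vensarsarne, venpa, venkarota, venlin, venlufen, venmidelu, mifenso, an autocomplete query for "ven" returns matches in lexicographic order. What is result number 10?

vennepa

Filter for "ven…" and sort: "vende", "vendor", "vengaldor", "vengalmisar", "venkarota", "venlin", "venlufen", "venmidelu", "venmorsarlin", "vennepa", "venpa", "venro", "vensarsarne", "ventor"
Position 10: vennepa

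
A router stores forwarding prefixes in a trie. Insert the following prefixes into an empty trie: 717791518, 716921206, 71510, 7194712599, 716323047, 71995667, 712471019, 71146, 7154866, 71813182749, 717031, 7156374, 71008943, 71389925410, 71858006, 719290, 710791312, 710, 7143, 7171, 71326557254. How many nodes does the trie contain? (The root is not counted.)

Count nodes per top-level branch (shared prefixes stored once):
  '7'-branch (710, 71008943, 710791312, 71146, 712471019, 71326557254, 71389925410, 7143, 71510, 7154866, 7156374, 716323047, 716921206, 717031, 7171, 717791518, 71813182749, 71858006, 719290, 7194712599, 71995667): 108 nodes
Sum: 108

108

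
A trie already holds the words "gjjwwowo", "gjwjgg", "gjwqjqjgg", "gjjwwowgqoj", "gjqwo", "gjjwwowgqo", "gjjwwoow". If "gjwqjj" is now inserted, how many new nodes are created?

Walking "gjwqjj" from the root, the first 5 characters ("gjwqj") follow existing edges; "j" is the first miss.
So 6 − 5 = 1 new nodes.

1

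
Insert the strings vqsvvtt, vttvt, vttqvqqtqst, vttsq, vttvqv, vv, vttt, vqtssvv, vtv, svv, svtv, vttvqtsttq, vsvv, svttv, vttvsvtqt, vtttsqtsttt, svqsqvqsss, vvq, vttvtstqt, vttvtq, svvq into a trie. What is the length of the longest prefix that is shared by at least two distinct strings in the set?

Equivalently: take the maximum, over all pairs, of their longest common prefix length.
"vttvqtsttq" and "vttvqv" agree on "vttvq" (5 characters) before diverging; nothing deeper is shared.
Longest shared-prefix length: 5

5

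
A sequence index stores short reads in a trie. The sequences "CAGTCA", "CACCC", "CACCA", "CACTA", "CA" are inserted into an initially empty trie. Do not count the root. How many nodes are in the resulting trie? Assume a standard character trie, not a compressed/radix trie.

12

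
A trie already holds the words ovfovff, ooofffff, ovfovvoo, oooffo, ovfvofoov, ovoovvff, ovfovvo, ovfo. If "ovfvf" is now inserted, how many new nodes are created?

1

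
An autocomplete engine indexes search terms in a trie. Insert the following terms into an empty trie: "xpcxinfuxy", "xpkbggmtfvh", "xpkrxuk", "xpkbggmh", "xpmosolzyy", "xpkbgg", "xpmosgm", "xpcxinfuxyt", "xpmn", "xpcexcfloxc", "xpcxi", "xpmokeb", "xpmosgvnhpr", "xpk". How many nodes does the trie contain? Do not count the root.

For each word, the new-node count is its length minus the longest prefix already in the trie:
  "xpcxinfuxy" → 10 new (x, p, c, x, i, n, f, u, x, y)
  "xpkbggmtfvh" → prefix "xp" already present; 9 new (k, b, g, g, m, t, f, v, h)
  "xpkrxuk" → prefix "xpk" already present; 4 new (r, x, u, k)
  "xpkbggmh" → prefix "xpkbggm" already present; 1 new (h)
  "xpmosolzyy" → prefix "xp" already present; 8 new (m, o, s, o, l, z, y, y)
  "xpkbgg" → prefix "xpkbgg" already present; 0 new (none)
  "xpmosgm" → prefix "xpmos" already present; 2 new (g, m)
  "xpcxinfuxyt" → prefix "xpcxinfuxy" already present; 1 new (t)
  "xpmn" → prefix "xpm" already present; 1 new (n)
  "xpcexcfloxc" → prefix "xpc" already present; 8 new (e, x, c, f, l, o, x, c)
  "xpcxi" → prefix "xpcxi" already present; 0 new (none)
  "xpmokeb" → prefix "xpmo" already present; 3 new (k, e, b)
  "xpmosgvnhpr" → prefix "xpmosg" already present; 5 new (v, n, h, p, r)
  "xpk" → prefix "xpk" already present; 0 new (none)
Total nodes = 10 + 9 + 4 + 1 + 8 + 0 + 2 + 1 + 1 + 8 + 0 + 3 + 5 + 0 = 52

52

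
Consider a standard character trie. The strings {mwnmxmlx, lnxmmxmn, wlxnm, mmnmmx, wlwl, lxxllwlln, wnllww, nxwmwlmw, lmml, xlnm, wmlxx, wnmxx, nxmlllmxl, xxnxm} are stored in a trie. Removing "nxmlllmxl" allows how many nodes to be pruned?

7

A node on "nxmlllmxl"'s path can go only if nothing else ends at it or branches off below it.
The suffix "mlllmxl" (7 nodes) is used only by "nxmlllmxl"; the node for "nx" still has the child "w", so pruning stops there.
Nodes removed: 7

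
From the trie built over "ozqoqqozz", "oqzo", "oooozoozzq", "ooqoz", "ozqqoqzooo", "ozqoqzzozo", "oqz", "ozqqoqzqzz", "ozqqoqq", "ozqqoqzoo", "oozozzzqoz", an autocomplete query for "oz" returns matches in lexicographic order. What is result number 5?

ozqqoqzooo

Filter for "oz…" and sort: "ozqoqqozz", "ozqoqzzozo", "ozqqoqq", "ozqqoqzoo", "ozqqoqzooo", "ozqqoqzqzz"
The 5th is ozqqoqzooo.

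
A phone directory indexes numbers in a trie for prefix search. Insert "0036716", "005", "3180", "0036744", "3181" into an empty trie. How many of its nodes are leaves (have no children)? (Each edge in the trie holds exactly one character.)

5

A leaf is a node with no children — equivalently, the end of a word that is not a proper prefix of any other stored word.
Those words: "0036716", "0036744", "005", "3180", "3181"
Leaf count: 5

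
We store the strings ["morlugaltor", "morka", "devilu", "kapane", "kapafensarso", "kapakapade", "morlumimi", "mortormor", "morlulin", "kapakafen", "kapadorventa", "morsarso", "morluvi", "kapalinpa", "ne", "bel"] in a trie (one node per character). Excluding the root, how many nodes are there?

80

For each word, the new-node count is its length minus the longest prefix already in the trie:
  "morlugaltor" → 11 new (m, o, r, l, u, g, a, l, t, o, r)
  "morka" → prefix "mor" already present; 2 new (k, a)
  "devilu" → 6 new (d, e, v, i, l, u)
  "kapane" → 6 new (k, a, p, a, n, e)
  "kapafensarso" → prefix "kapa" already present; 8 new (f, e, n, s, a, r, s, o)
  "kapakapade" → prefix "kapa" already present; 6 new (k, a, p, a, d, e)
  "morlumimi" → prefix "morlu" already present; 4 new (m, i, m, i)
  "mortormor" → prefix "mor" already present; 6 new (t, o, r, m, o, r)
  "morlulin" → prefix "morlu" already present; 3 new (l, i, n)
  "kapakafen" → prefix "kapaka" already present; 3 new (f, e, n)
  "kapadorventa" → prefix "kapa" already present; 8 new (d, o, r, v, e, n, t, a)
  "morsarso" → prefix "mor" already present; 5 new (s, a, r, s, o)
  "morluvi" → prefix "morlu" already present; 2 new (v, i)
  "kapalinpa" → prefix "kapa" already present; 5 new (l, i, n, p, a)
  "ne" → 2 new (n, e)
  "bel" → 3 new (b, e, l)
Total nodes = 11 + 2 + 6 + 6 + 8 + 6 + 4 + 6 + 3 + 3 + 8 + 5 + 2 + 5 + 2 + 3 = 80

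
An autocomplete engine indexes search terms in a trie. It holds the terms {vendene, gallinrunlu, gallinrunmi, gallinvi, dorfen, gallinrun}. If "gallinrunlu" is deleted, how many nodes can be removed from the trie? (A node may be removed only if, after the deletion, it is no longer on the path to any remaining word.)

After clearing the end-marker at "gallinrunlu", prune upward until reaching a node still needed by another word.
The suffix "lu" (2 nodes) is used only by "gallinrunlu"; the node for "gallinrun" still has the child "m", so pruning stops there.
Nodes removed: 2

2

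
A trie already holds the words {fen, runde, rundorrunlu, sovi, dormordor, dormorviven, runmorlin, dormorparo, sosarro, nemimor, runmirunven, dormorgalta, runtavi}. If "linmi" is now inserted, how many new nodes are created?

"linmi" shares no prefix with any stored word, so all 5 characters open new nodes.
5 − 0 = 5 new nodes.

5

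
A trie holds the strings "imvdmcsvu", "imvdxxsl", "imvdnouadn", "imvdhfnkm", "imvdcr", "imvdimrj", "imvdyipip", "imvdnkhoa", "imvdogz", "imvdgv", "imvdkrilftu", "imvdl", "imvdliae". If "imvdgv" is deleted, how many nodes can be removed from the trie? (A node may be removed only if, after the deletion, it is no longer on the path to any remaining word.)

Walk "imvdgv" from the leaf back toward the root, removing each node that no remaining word uses.
The suffix "gv" (2 nodes) is used only by "imvdgv"; the node for "imvd" still has the child "m", so pruning stops there.
Nodes removed: 2

2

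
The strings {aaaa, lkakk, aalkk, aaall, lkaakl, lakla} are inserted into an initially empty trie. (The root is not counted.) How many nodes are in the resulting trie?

21

Insert word by word; a character creates a node only if that edge doesn't already exist:
  "aaaa" → 4 new (a, a, a, a)
  "lkakk" → 5 new (l, k, a, k, k)
  "aalkk" → prefix "aa" already present; 3 new (l, k, k)
  "aaall" → prefix "aaa" already present; 2 new (l, l)
  "lkaakl" → prefix "lka" already present; 3 new (a, k, l)
  "lakla" → prefix "l" already present; 4 new (a, k, l, a)
Total nodes = 4 + 5 + 3 + 2 + 3 + 4 = 21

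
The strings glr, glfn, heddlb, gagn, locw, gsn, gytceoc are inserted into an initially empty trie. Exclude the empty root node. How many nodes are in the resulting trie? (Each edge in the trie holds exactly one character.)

Count nodes per top-level branch (shared prefixes stored once):
  'g'-branch (gagn, glfn, glr, gsn, gytceoc): 16 nodes
  'h'-branch (heddlb): 6 nodes
  'l'-branch (locw): 4 nodes
Sum: 26

26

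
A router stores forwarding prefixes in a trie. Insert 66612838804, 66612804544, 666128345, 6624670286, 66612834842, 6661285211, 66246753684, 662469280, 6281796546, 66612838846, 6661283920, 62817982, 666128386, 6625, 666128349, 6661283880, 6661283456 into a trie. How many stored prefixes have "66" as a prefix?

15

Walk to "66"; the words in its subtree are exactly those with that prefix.
Words under "66": 6624670286, 66246753684, 662469280, 6625, 66612804544, 666128345, 6661283456, 66612834842, 666128349, 666128386, 6661283880, 66612838804, 66612838846, 6661283920, 6661285211
Count: 15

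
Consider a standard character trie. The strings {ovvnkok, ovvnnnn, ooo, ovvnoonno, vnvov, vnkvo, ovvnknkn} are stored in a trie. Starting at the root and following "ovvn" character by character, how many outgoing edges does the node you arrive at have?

3

Follow the path "ovvn" to its node, then look at its outgoing edges.
Characters that immediately follow "ovvn" among the stored strings: {k, n, o}.
That node has 3 child edges.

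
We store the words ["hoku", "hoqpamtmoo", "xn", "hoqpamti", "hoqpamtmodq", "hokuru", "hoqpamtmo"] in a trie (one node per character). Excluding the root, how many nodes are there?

19

Trace insertions, counting only characters that open a new branch:
  "hoku" → 4 new (h, o, k, u)
  "hoqpamtmoo" → prefix "ho" already present; 8 new (q, p, a, m, t, m, o, o)
  "xn" → 2 new (x, n)
  "hoqpamti" → prefix "hoqpamt" already present; 1 new (i)
  "hoqpamtmodq" → prefix "hoqpamtmo" already present; 2 new (d, q)
  "hokuru" → prefix "hoku" already present; 2 new (r, u)
  "hoqpamtmo" → prefix "hoqpamtmo" already present; 0 new (none)
Total nodes = 4 + 8 + 2 + 1 + 2 + 2 + 0 = 19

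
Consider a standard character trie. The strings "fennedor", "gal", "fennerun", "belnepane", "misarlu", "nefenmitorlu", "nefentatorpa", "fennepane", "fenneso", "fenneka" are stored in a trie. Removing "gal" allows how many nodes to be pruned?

Walk "gal" from the leaf back toward the root, removing each node that no remaining word uses.
No other word shares any prefix with "gal", so all 3 of its nodes go.
Nodes removed: 3

3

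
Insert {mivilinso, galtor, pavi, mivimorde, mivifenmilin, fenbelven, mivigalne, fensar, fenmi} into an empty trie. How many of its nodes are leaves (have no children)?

A leaf is a node with no children — equivalently, the end of a word that is not a proper prefix of any other stored word.
Those words: "fenbelven", "fenmi", "fensar", "galtor", "mivifenmilin", "mivigalne", "mivilinso", "mivimorde", "pavi"
Leaf count: 9

9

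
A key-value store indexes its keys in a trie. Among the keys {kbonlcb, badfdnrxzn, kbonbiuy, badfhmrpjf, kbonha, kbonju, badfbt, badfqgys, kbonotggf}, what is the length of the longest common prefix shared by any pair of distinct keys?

Equivalently: take the maximum, over all pairs, of their longest common prefix length.
"badfbt" and "badfdnrxzn" agree on "badf" (4 characters) before diverging; nothing deeper is shared.
Longest shared-prefix length: 4

4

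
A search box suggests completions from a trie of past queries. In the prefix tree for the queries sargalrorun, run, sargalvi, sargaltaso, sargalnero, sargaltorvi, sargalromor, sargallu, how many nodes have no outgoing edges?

Leaves are exactly the stored words that no other stored word extends.
Those words: "run", "sargallu", "sargalnero", "sargalromor", "sargalrorun", "sargaltaso", "sargaltorvi", "sargalvi"
Leaf count: 8

8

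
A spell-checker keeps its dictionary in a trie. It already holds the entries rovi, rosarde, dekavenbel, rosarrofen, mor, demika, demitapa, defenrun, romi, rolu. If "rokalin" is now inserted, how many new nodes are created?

5

The longest prefix of "rokalin" already in the trie is "ro" (length 2).
New nodes needed: |"rokalin"| − 2 = 7 − 2 = 5.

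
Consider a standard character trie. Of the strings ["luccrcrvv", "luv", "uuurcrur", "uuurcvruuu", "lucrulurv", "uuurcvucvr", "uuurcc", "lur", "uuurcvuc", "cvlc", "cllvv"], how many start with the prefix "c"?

2

Filter for entries beginning with "c":
Words under "c": cllvv, cvlc
Count: 2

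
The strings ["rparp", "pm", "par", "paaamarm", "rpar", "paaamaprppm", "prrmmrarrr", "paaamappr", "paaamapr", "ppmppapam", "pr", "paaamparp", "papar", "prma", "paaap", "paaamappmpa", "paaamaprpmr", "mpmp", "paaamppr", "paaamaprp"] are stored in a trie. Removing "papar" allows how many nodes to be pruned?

3

A node on "papar"'s path can go only if nothing else ends at it or branches off below it.
The suffix "par" (3 nodes) is used only by "papar"; the node for "pa" still has the child "r", so pruning stops there.
Nodes removed: 3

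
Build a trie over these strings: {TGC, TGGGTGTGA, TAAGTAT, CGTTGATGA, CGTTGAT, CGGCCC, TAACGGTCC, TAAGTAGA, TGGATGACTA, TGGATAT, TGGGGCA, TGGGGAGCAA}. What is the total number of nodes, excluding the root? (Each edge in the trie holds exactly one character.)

54

Count nodes per top-level branch (shared prefixes stored once):
  'C'-branch (CGGCCC, CGTTGAT, CGTTGATGA): 13 nodes
  'T'-branch (TAACGGTCC, TAAGTAGA, TAAGTAT, TGC, TGGATAT, TGGATGACTA, TGGGGAGCAA, TGGGGCA, TGGGTGTGA): 41 nodes
Sum: 54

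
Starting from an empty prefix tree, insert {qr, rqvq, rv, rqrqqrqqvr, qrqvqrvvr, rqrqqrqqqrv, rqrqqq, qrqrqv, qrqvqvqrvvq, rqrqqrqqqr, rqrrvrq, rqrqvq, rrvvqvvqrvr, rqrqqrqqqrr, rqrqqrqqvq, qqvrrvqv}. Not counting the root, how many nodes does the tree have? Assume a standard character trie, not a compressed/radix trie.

60

Trace insertions, counting only characters that open a new branch:
  "qr" → 2 new (q, r)
  "rqvq" → 4 new (r, q, v, q)
  "rv" → prefix "r" already present; 1 new (v)
  "rqrqqrqqvr" → prefix "rq" already present; 8 new (r, q, q, r, q, q, v, r)
  "qrqvqrvvr" → prefix "qr" already present; 7 new (q, v, q, r, v, v, r)
  "rqrqqrqqqrv" → prefix "rqrqqrqq" already present; 3 new (q, r, v)
  "rqrqqq" → prefix "rqrqq" already present; 1 new (q)
  "qrqrqv" → prefix "qrq" already present; 3 new (r, q, v)
  "qrqvqvqrvvq" → prefix "qrqvq" already present; 6 new (v, q, r, v, v, q)
  "rqrqqrqqqr" → prefix "rqrqqrqqqr" already present; 0 new (none)
  "rqrrvrq" → prefix "rqr" already present; 4 new (r, v, r, q)
  "rqrqvq" → prefix "rqrq" already present; 2 new (v, q)
  "rrvvqvvqrvr" → prefix "r" already present; 10 new (r, v, v, q, v, v, q, r, v, r)
  "rqrqqrqqqrr" → prefix "rqrqqrqqqr" already present; 1 new (r)
  "rqrqqrqqvq" → prefix "rqrqqrqqv" already present; 1 new (q)
  "qqvrrvqv" → prefix "q" already present; 7 new (q, v, r, r, v, q, v)
Total nodes = 2 + 4 + 1 + 8 + 7 + 3 + 1 + 3 + 6 + 0 + 4 + 2 + 10 + 1 + 1 + 7 = 60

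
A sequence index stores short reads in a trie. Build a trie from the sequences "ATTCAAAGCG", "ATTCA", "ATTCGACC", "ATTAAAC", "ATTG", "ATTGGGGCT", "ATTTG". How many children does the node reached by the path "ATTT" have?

The children of the "ATTT" node are the distinct next characters among strings starting with "ATTT".
Characters that immediately follow "ATTT" among the stored strings: {G}.
That node has 1 child edge.

1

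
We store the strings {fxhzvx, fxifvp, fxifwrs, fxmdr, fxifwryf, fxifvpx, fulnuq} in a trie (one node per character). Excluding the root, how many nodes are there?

24

Insert word by word; a character creates a node only if that edge doesn't already exist:
  "fxhzvx" → 6 new (f, x, h, z, v, x)
  "fxifvp" → prefix "fx" already present; 4 new (i, f, v, p)
  "fxifwrs" → prefix "fxif" already present; 3 new (w, r, s)
  "fxmdr" → prefix "fx" already present; 3 new (m, d, r)
  "fxifwryf" → prefix "fxifwr" already present; 2 new (y, f)
  "fxifvpx" → prefix "fxifvp" already present; 1 new (x)
  "fulnuq" → prefix "f" already present; 5 new (u, l, n, u, q)
Total nodes = 6 + 4 + 3 + 3 + 2 + 1 + 5 = 24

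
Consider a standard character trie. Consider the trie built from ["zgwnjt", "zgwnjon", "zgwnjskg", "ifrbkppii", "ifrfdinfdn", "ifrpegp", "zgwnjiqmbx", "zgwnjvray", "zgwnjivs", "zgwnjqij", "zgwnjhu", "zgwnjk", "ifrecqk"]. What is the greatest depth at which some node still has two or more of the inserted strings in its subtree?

6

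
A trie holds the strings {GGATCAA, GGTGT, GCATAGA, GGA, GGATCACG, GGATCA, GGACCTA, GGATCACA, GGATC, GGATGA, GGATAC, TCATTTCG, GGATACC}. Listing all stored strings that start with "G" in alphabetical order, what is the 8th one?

DFS of the "G" subtree visits, in order: "GCATAGA", "GGA", "GGACCTA", "GGATAC", "GGATACC", "GGATC", "GGATCA", "GGATCAA", "GGATCACA", "GGATCACG", "GGATGA", "GGTGT"
The 8th is GGATCAA.

GGATCAA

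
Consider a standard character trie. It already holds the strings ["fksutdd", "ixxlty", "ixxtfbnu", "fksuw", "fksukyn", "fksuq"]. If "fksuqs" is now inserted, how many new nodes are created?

1

Walking "fksuqs" from the root, the first 5 characters ("fksuq") follow existing edges; "s" is the first miss.
So 6 − 5 = 1 new nodes.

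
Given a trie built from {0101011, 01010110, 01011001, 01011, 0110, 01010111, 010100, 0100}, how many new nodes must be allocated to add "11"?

No existing word starts with "1", so every character of "11" needs a new node.
2 − 0 = 2 new nodes.

2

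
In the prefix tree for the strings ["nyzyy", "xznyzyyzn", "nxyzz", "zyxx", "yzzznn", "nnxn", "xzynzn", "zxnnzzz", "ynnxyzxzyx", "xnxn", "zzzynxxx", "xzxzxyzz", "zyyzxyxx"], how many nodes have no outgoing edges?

13

Leaves are exactly the stored words that no other stored word extends.
Those words: "nnxn", "nxyzz", "nyzyy", "xnxn", "xznyzyyzn", "xzxzxyzz", "xzynzn", "ynnxyzxzyx", "yzzznn", "zxnnzzz", "zyxx", "zyyzxyxx", "zzzynxxx"
Leaf count: 13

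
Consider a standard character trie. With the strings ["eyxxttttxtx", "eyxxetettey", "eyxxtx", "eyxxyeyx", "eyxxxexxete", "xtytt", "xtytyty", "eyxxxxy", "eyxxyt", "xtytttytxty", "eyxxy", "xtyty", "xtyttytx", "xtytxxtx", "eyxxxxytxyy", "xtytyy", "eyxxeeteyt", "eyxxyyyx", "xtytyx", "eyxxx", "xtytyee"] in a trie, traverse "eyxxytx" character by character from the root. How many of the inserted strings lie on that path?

Traverse "eyxxytx" character by character; count nodes along the way that are marked as word ends.
Prefixes of the query that are stored words: "eyxxy", "eyxxyt"
Count: 2

2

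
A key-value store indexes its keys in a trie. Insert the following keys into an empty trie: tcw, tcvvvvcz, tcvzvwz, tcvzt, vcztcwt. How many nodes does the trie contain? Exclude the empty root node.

For each word, the new-node count is its length minus the longest prefix already in the trie:
  "tcw" → 3 new (t, c, w)
  "tcvvvvcz" → prefix "tc" already present; 6 new (v, v, v, v, c, z)
  "tcvzvwz" → prefix "tcv" already present; 4 new (z, v, w, z)
  "tcvzt" → prefix "tcvz" already present; 1 new (t)
  "vcztcwt" → 7 new (v, c, z, t, c, w, t)
Total nodes = 3 + 6 + 4 + 1 + 7 = 21

21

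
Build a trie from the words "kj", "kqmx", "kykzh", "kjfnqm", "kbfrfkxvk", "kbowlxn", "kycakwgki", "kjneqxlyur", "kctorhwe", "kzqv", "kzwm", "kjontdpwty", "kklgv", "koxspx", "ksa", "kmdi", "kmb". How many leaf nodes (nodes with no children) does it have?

16

A leaf is a node with no children — equivalently, the end of a word that is not a proper prefix of any other stored word.
Those words: "kbfrfkxvk", "kbowlxn", "kctorhwe", "kjfnqm", "kjneqxlyur", "kjontdpwty", "kklgv", "kmb", "kmdi", "koxspx", "kqmx", "ksa", "kycakwgki", "kykzh", "kzqv", "kzwm"
Leaf count: 16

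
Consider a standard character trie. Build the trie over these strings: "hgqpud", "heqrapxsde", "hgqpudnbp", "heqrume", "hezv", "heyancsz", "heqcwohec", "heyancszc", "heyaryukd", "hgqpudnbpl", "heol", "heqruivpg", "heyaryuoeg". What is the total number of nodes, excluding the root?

Insert word by word; a character creates a node only if that edge doesn't already exist:
  "hgqpud" → 6 new (h, g, q, p, u, d)
  "heqrapxsde" → prefix "h" already present; 9 new (e, q, r, a, p, x, s, d, e)
  "hgqpudnbp" → prefix "hgqpud" already present; 3 new (n, b, p)
  "heqrume" → prefix "heqr" already present; 3 new (u, m, e)
  "hezv" → prefix "he" already present; 2 new (z, v)
  "heyancsz" → prefix "he" already present; 6 new (y, a, n, c, s, z)
  "heqcwohec" → prefix "heq" already present; 6 new (c, w, o, h, e, c)
  "heyancszc" → prefix "heyancsz" already present; 1 new (c)
  "heyaryukd" → prefix "heya" already present; 5 new (r, y, u, k, d)
  "hgqpudnbpl" → prefix "hgqpudnbp" already present; 1 new (l)
  "heol" → prefix "he" already present; 2 new (o, l)
  "heqruivpg" → prefix "heqru" already present; 4 new (i, v, p, g)
  "heyaryuoeg" → prefix "heyaryu" already present; 3 new (o, e, g)
Total nodes = 6 + 9 + 3 + 3 + 2 + 6 + 6 + 1 + 5 + 1 + 2 + 4 + 3 = 51

51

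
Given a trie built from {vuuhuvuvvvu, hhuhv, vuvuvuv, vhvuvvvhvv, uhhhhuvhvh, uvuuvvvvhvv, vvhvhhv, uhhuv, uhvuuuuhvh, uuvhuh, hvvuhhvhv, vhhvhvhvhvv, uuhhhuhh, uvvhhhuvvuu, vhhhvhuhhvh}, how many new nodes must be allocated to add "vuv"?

0

Every character of "vuv" already lies on an existing path (it is a prefix of some stored word).
No new nodes are needed: 0.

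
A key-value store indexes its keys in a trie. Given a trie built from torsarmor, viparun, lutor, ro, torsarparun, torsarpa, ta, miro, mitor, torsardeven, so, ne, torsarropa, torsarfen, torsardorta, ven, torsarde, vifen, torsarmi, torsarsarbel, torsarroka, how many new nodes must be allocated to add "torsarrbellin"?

"torsarr" is already a path in the trie; the remaining "bellin" must be added.
So 13 − 7 = 6 new nodes.

6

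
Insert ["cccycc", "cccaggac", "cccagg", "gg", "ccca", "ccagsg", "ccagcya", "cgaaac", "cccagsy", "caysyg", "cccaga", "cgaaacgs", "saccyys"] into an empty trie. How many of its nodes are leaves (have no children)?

10

A leaf is a node with no children — equivalently, the end of a word that is not a proper prefix of any other stored word.
Those words: "caysyg", "ccagcya", "ccagsg", "cccaga", "cccaggac", "cccagsy", "cccycc", "cgaaacgs", "gg", "saccyys"
Leaf count: 10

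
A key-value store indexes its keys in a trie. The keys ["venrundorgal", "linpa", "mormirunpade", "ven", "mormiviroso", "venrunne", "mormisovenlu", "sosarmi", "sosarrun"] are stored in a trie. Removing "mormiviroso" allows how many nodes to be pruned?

After clearing the end-marker at "mormiviroso", prune upward until reaching a node still needed by another word.
The suffix "viroso" (6 nodes) is used only by "mormiviroso"; the node for "mormi" still has the child "r", so pruning stops there.
Nodes removed: 6

6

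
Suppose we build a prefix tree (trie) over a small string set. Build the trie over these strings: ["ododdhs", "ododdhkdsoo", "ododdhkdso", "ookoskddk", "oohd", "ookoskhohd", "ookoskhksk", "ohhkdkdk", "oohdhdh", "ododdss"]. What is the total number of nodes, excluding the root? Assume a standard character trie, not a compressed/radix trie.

Trace insertions, counting only characters that open a new branch:
  "ododdhs" → 7 new (o, d, o, d, d, h, s)
  "ododdhkdsoo" → prefix "ododdh" already present; 5 new (k, d, s, o, o)
  "ododdhkdso" → prefix "ododdhkdso" already present; 0 new (none)
  "ookoskddk" → prefix "o" already present; 8 new (o, k, o, s, k, d, d, k)
  "oohd" → prefix "oo" already present; 2 new (h, d)
  "ookoskhohd" → prefix "ookosk" already present; 4 new (h, o, h, d)
  "ookoskhksk" → prefix "ookoskh" already present; 3 new (k, s, k)
  "ohhkdkdk" → prefix "o" already present; 7 new (h, h, k, d, k, d, k)
  "oohdhdh" → prefix "oohd" already present; 3 new (h, d, h)
  "ododdss" → prefix "ododd" already present; 2 new (s, s)
Total nodes = 7 + 5 + 0 + 8 + 2 + 4 + 3 + 7 + 3 + 2 = 41

41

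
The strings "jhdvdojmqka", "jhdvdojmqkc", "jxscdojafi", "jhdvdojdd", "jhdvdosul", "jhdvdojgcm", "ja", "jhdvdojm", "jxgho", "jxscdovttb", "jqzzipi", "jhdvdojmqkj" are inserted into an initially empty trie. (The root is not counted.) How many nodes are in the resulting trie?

44

Insert word by word; a character creates a node only if that edge doesn't already exist:
  "jhdvdojmqka" → 11 new (j, h, d, v, d, o, j, m, q, k, a)
  "jhdvdojmqkc" → prefix "jhdvdojmqk" already present; 1 new (c)
  "jxscdojafi" → prefix "j" already present; 9 new (x, s, c, d, o, j, a, f, i)
  "jhdvdojdd" → prefix "jhdvdoj" already present; 2 new (d, d)
  "jhdvdosul" → prefix "jhdvdo" already present; 3 new (s, u, l)
  "jhdvdojgcm" → prefix "jhdvdoj" already present; 3 new (g, c, m)
  "ja" → prefix "j" already present; 1 new (a)
  "jhdvdojm" → prefix "jhdvdojm" already present; 0 new (none)
  "jxgho" → prefix "jx" already present; 3 new (g, h, o)
  "jxscdovttb" → prefix "jxscdo" already present; 4 new (v, t, t, b)
  "jqzzipi" → prefix "j" already present; 6 new (q, z, z, i, p, i)
  "jhdvdojmqkj" → prefix "jhdvdojmqk" already present; 1 new (j)
Total nodes = 11 + 1 + 9 + 2 + 3 + 3 + 1 + 0 + 3 + 4 + 6 + 1 = 44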